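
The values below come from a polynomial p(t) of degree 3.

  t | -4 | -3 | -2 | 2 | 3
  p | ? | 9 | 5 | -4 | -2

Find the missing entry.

127/10

The 4 known values determine p uniquely (degree ≤ 3).
Evaluate each Lagrange basis at t = -4:
L_0(-4) = (-2)·(-6)·(-7)/[(-1)·(-5)·(-6)] = 14/5
L_1(-4) = (-1)·(-6)·(-7)/[(1)·(-4)·(-5)] = -21/10
L_2(-4) = (-1)·(-2)·(-7)/[(5)·(4)·(-1)] = 7/10
L_3(-4) = (-1)·(-2)·(-6)/[(6)·(5)·(1)] = -2/5
Sum: 9·(14/5) + 5·(-21/10) + (-4)·(7/10) + (-2)·(-2/5) = 127/10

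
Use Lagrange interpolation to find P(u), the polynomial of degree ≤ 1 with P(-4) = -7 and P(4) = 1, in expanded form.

Build the Lagrange basis polynomials:
L_0(u) = (u - 4) / [-8] = -(1/8)u + 1/2
L_1(u) = (u + 4) / [8] = (1/8)u + 1/2
P(u) = (-7)·L_0 + 1·L_1
  (-7)·L_0(u) = (7/8)u - 7/2
  1·L_1(u) = (1/8)u + 1/2
Adding term by term: u - 3

P(u) = u - 3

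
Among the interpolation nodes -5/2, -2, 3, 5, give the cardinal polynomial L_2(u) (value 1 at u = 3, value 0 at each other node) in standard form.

L_2(u) = (u + 5/2)(u + 2)(u - 5) / [(11/2)·(5)·(-2)]
       = (u^3 - (1/2)u^2 - (35/2)u - 25) / (-55)

L_2(u) = -(1/55)u^3 + (1/110)u^2 + (7/22)u + 5/11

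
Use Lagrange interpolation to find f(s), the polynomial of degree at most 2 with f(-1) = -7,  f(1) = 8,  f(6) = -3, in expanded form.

L_0(s) = (s - 1)(s - 6) / [14] = (1/14)s^2 - (1/2)s + 3/7
L_1(s) = (s + 1)(s - 6) / [-10] = -(1/10)s^2 + (1/2)s + 3/5
L_2(s) = (s + 1)(s - 1) / [35] = (1/35)s^2 - 1/35
f(s) = (-7)·L_0 + 8·L_1 + (-3)·L_2
  (-7)·L_0(s) = -(1/2)s^2 + (7/2)s - 3
  8·L_1(s) = -(4/5)s^2 + 4s + 24/5
  (-3)·L_2(s) = -(3/35)s^2 + 3/35
Adding term by term: -(97/70)s^2 + (15/2)s + 66/35

f(s) = -(97/70)s^2 + (15/2)s + 66/35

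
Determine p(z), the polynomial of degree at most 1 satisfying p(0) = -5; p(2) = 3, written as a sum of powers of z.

Build the Lagrange basis polynomials:
L_0(z) = (z - 2) / [-2] = -(1/2)z + 1
L_1(z) = z / [2] = (1/2)z
p(z) = (-5)·L_0 + 3·L_1
  (-5)·L_0(z) = (5/2)z - 5
  3·L_1(z) = (3/2)z
Adding term by term: 4z - 5

p(z) = 4z - 5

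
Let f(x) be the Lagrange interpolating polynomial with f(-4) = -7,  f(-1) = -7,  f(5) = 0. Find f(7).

Evaluate each Lagrange basis at x = 7:
L_0(7) = (8)·(2)/[(-3)·(-9)] = 16/27
L_1(7) = (11)·(2)/[(3)·(-6)] = -11/9
L_2(7) = (11)·(8)/[(9)·(6)] = 44/27
Sum: (-7)·(16/27) + (-7)·(-11/9) + 0 = 119/27

119/27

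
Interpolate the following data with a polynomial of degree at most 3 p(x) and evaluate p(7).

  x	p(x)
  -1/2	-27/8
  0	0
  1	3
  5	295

Evaluate each Lagrange basis at x = 7:
L_0(7) = (7)·(6)·(2)/[(-1/2)·(-3/2)·(-11/2)] = -224/11
L_1(7) = (15/2)·(6)·(2)/[(1/2)·(-1)·(-5)] = 36
L_2(7) = (15/2)·(7)·(2)/[(3/2)·(1)·(-4)] = -35/2
L_3(7) = (15/2)·(7)·(6)/[(11/2)·(5)·(4)] = 63/22
Sum: (-27/8)·(-224/11) + 0 + 3·(-35/2) + 295·(63/22) = 861

861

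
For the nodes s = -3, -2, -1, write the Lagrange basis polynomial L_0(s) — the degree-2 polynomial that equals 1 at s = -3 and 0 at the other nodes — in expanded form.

L_0(s) = (1/2)s^2 + (3/2)s + 1

L_0(s) = (s + 2)(s + 1) / [(-1)·(-2)]
       = (s^2 + 3s + 2) / (2)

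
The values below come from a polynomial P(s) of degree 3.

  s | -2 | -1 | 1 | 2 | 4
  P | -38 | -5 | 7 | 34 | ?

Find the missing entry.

250

The 4 known values determine P uniquely (degree ≤ 3).
L_0(4) = (5)·(3)·(2)/[(-1)·(-3)·(-4)] = -5/2
L_1(4) = (6)·(3)·(2)/[(1)·(-2)·(-3)] = 6
L_2(4) = (6)·(5)·(2)/[(3)·(2)·(-1)] = -10
L_3(4) = (6)·(5)·(3)/[(4)·(3)·(1)] = 15/2
Sum: (-38)·(-5/2) + (-5)·(6) + 7·(-10) + 34·(15/2) = 250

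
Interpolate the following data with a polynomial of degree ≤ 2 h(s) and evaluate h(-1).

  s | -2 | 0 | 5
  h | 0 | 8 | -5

173/35

Evaluate each Lagrange basis at s = -1:
L_0(-1) = (-1)·(-6)/[(-2)·(-7)] = 3/7
L_1(-1) = (1)·(-6)/[(2)·(-5)] = 3/5
L_2(-1) = (1)·(-1)/[(7)·(5)] = -1/35
Sum: 0 + 8·(3/5) + (-5)·(-1/35) = 173/35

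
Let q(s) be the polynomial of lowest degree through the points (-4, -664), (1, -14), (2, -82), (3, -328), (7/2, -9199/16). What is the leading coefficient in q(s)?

-3

The leading coefficient equals the top divided difference q[-4,1,2,3,7/2].
q[-4,1] = (-14 - (-664)) / (1 - (-4)) = 130
q[1,2] = (-82 - (-14)) / (2 - 1) = -68
q[2,3] = (-328 - (-82)) / (3 - 2) = -246
q[3,7/2] = (-9199/16 - (-328)) / (7/2 - 3) = -3951/8
q[-4,1,2] = (-68 - 130) / (2 - (-4)) = -33
q[1,2,3] = (-246 - (-68)) / (3 - 1) = -89
q[2,3,7/2] = (-3951/8 - (-246)) / (7/2 - 2) = -661/4
q[-4,1,2,3] = (-89 - (-33)) / (3 - (-4)) = -8
q[1,2,3,7/2] = (-661/4 - (-89)) / (7/2 - 1) = -61/2
q[-4,1,2,3,7/2] = (-61/2 - (-8)) / (7/2 - (-4)) = -3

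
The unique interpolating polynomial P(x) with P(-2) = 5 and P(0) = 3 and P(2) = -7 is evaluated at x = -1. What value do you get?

5

Using Newton's divided-difference form:
P[-2,0] = (3 - 5) / (0 - (-2)) = -1
P[0,2] = (-7 - 3) / (2 - 0) = -5
P[-2,0,2] = (-5 - (-1)) / (2 - (-2)) = -1
P(-1) = 5 + (-1)·(1) + (-1)·(1)·(-1) = 5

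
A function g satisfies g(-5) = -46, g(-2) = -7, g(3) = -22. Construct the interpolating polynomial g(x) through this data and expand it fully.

g(x) = -2x^2 - x - 1

Newton's divided differences:
g[-5,-2] = (-7 - (-46)) / (-2 - (-5)) = 13
g[-2,3] = (-22 - (-7)) / (3 - (-2)) = -3
g[-5,-2,3] = (-3 - 13) / (3 - (-5)) = -2
g(x) = -46 + 13·(x + 5) + (-2)·(x + 5)(x + 2)
Expanding: g(x) = -2x^2 - x - 1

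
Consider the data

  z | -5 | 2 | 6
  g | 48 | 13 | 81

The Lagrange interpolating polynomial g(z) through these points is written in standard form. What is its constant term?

Build the Lagrange basis polynomials:
L_0(z) = (z - 2)(z - 6) / [77] = (1/77)z^2 - (8/77)z + 12/77
L_1(z) = (z + 5)(z - 6) / [-28] = -(1/28)z^2 + (1/28)z + 15/14
L_2(z) = (z + 5)(z - 2) / [44] = (1/44)z^2 + (3/44)z - 5/22
g(z) = 48·L_0 + 13·L_1 + 81·L_2
Only the constant term is needed; take it from each L_i and combine:
48·(12/77) + 13·(15/14) + 81·(-5/22) = 3

3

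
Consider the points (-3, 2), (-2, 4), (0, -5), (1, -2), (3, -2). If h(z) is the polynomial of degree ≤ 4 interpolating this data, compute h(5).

Evaluate each Lagrange basis at z = 5:
L_0(5) = (7)·(5)·(4)·(2)/[(-1)·(-3)·(-4)·(-6)] = 35/9
L_1(5) = (8)·(5)·(4)·(2)/[(1)·(-2)·(-3)·(-5)] = -32/3
L_2(5) = (8)·(7)·(4)·(2)/[(3)·(2)·(-1)·(-3)] = 224/9
L_3(5) = (8)·(7)·(5)·(2)/[(4)·(3)·(1)·(-2)] = -70/3
L_4(5) = (8)·(7)·(5)·(4)/[(6)·(5)·(3)·(2)] = 56/9
Sum: 2·(35/9) + 4·(-32/3) + (-5)·(224/9) + (-2)·(-70/3) + (-2)·(56/9) = -1126/9

-1126/9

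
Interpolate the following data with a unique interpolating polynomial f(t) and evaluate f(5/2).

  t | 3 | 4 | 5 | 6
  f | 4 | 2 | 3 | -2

Evaluate each Lagrange basis at t = 5/2:
L_0(5/2) = (-3/2)·(-5/2)·(-7/2)/[(-1)·(-2)·(-3)] = 35/16
L_1(5/2) = (-1/2)·(-5/2)·(-7/2)/[(1)·(-1)·(-2)] = -35/16
L_2(5/2) = (-1/2)·(-3/2)·(-7/2)/[(2)·(1)·(-1)] = 21/16
L_3(5/2) = (-1/2)·(-3/2)·(-5/2)/[(3)·(2)·(1)] = -5/16
Sum: 4·(35/16) + 2·(-35/16) + 3·(21/16) + (-2)·(-5/16) = 143/16

143/16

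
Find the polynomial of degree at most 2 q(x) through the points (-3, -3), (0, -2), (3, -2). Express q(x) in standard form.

q(x) = -(1/18)x^2 + (1/6)x - 2

Newton's divided differences:
q[-3,0] = (-2 - (-3)) / (0 - (-3)) = 1/3
q[0,3] = (-2 - (-2)) / (3 - 0) = 0
q[-3,0,3] = (0 - 1/3) / (3 - (-3)) = -1/18
q(x) = -3 + (1/3)·(x + 3) + (-1/18)·(x + 3)x
Expanding: q(x) = -(1/18)x^2 + (1/6)x - 2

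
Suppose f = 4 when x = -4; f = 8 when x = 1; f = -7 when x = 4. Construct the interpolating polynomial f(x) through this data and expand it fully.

Build the Lagrange basis polynomials:
L_0(x) = (x - 1)(x - 4) / [40] = (1/40)x^2 - (1/8)x + 1/10
L_1(x) = (x + 4)(x - 4) / [-15] = -(1/15)x^2 + 16/15
L_2(x) = (x + 4)(x - 1) / [24] = (1/24)x^2 + (1/8)x - 1/6
f(x) = 4·L_0 + 8·L_1 + (-7)·L_2
  4·L_0(x) = (1/10)x^2 - (1/2)x + 2/5
  8·L_1(x) = -(8/15)x^2 + 128/15
  (-7)·L_2(x) = -(7/24)x^2 - (7/8)x + 7/6
Adding term by term: -(29/40)x^2 - (11/8)x + 101/10

f(x) = -(29/40)x^2 - (11/8)x + 101/10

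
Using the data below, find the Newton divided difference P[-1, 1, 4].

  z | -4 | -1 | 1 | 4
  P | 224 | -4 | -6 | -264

-17

P[-1,1] = (-6 - (-4)) / (1 - (-1)) = -1
P[1,4] = (-264 - (-6)) / (4 - 1) = -86
P[-1,1,4] = (-86 - (-1)) / (4 - (-1)) = -17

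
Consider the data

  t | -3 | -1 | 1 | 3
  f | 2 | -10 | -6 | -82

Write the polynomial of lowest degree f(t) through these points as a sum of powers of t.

f(t) = -2t^3 - 4t^2 + 4t - 4

L_0(t) = (t + 1)(t - 1)(t - 3) / [-48] = -(1/48)t^3 + (1/16)t^2 + (1/48)t - 1/16
L_1(t) = (t + 3)(t - 1)(t - 3) / [16] = (1/16)t^3 - (1/16)t^2 - (9/16)t + 9/16
L_2(t) = (t + 3)(t + 1)(t - 3) / [-16] = -(1/16)t^3 - (1/16)t^2 + (9/16)t + 9/16
L_3(t) = (t + 3)(t + 1)(t - 1) / [48] = (1/48)t^3 + (1/16)t^2 - (1/48)t - 1/16
f(t) = 2·L_0 + (-10)·L_1 + (-6)·L_2 + (-82)·L_3
  2·L_0(t) = -(1/24)t^3 + (1/8)t^2 + (1/24)t - 1/8
  (-10)·L_1(t) = -(5/8)t^3 + (5/8)t^2 + (45/8)t - 45/8
  (-6)·L_2(t) = (3/8)t^3 + (3/8)t^2 - (27/8)t - 27/8
  (-82)·L_3(t) = -(41/24)t^3 - (41/8)t^2 + (41/24)t + 41/8
Adding term by term: -2t^3 - 4t^2 + 4t - 4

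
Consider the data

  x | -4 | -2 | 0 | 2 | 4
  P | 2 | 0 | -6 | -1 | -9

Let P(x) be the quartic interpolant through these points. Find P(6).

-93

Using Newton's divided-difference form:
P[-4,-2] = (0 - 2) / (-2 - (-4)) = -1
P[-2,0] = (-6 - 0) / (0 - (-2)) = -3
P[0,2] = (-1 - (-6)) / (2 - 0) = 5/2
P[2,4] = (-9 - (-1)) / (4 - 2) = -4
P[-4,-2,0] = (-3 - (-1)) / (0 - (-4)) = -1/2
P[-2,0,2] = (5/2 - (-3)) / (2 - (-2)) = 11/8
P[0,2,4] = (-4 - 5/2) / (4 - 0) = -13/8
P[-4,-2,0,2] = (11/8 - (-1/2)) / (2 - (-4)) = 5/16
P[-2,0,2,4] = (-13/8 - 11/8) / (4 - (-2)) = -1/2
P[-4,-2,0,2,4] = (-1/2 - 5/16) / (4 - (-4)) = -13/128
P(6) = 2 + (-1)·(10) + (-1/2)·(10)·(8) + (5/16)·(10)·(8)·(6) + (-13/128)·(10)·(8)·(6)·(4) = -93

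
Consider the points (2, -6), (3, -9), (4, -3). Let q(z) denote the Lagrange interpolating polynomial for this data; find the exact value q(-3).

L_0(-3) = (-6)·(-7)/[(-1)·(-2)] = 21
L_1(-3) = (-5)·(-7)/[(1)·(-1)] = -35
L_2(-3) = (-5)·(-6)/[(2)·(1)] = 15
Sum: (-6)·(21) + (-9)·(-35) + (-3)·(15) = 144

144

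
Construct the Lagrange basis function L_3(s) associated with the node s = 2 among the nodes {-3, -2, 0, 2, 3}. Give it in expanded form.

L_3(s) = -(1/40)s^4 - (1/20)s^3 + (9/40)s^2 + (9/20)s

L_3(s) = (s + 3)(s + 2)s(s - 3) / [(5)·(4)·(2)·(-1)]
       = (s^4 + 2s^3 - 9s^2 - 18s) / (-40)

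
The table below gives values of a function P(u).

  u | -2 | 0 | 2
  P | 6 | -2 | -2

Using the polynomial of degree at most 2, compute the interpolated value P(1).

Evaluate each Lagrange basis at u = 1:
L_0(1) = (1)·(-1)/[(-2)·(-4)] = -1/8
L_1(1) = (3)·(-1)/[(2)·(-2)] = 3/4
L_2(1) = (3)·(1)/[(4)·(2)] = 3/8
Sum: 6·(-1/8) + (-2)·(3/4) + (-2)·(3/8) = -3

-3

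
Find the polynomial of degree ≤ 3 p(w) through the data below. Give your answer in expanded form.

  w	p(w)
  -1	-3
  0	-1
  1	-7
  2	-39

p(w) = -3w^3 - 4w^2 + w - 1

Build the Lagrange basis polynomials:
L_0(w) = w(w - 1)(w - 2) / [-6] = -(1/6)w^3 + (1/2)w^2 - (1/3)w
L_1(w) = (w + 1)(w - 1)(w - 2) / [2] = (1/2)w^3 - w^2 - (1/2)w + 1
L_2(w) = (w + 1)w(w - 2) / [-2] = -(1/2)w^3 + (1/2)w^2 + w
L_3(w) = (w + 1)w(w - 1) / [6] = (1/6)w^3 - (1/6)w
p(w) = (-3)·L_0 + (-1)·L_1 + (-7)·L_2 + (-39)·L_3
  (-3)·L_0(w) = (1/2)w^3 - (3/2)w^2 + w
  (-1)·L_1(w) = -(1/2)w^3 + w^2 + (1/2)w - 1
  (-7)·L_2(w) = (7/2)w^3 - (7/2)w^2 - 7w
  (-39)·L_3(w) = -(13/2)w^3 + (13/2)w
Adding term by term: -3w^3 - 4w^2 + w - 1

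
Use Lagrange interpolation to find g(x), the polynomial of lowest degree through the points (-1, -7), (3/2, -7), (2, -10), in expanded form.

Build the Lagrange basis polynomials:
L_0(x) = (x - 3/2)(x - 2) / [15/2] = (2/15)x^2 - (7/15)x + 2/5
L_1(x) = (x + 1)(x - 2) / [-5/4] = -(4/5)x^2 + (4/5)x + 8/5
L_2(x) = (x + 1)(x - 3/2) / [3/2] = (2/3)x^2 - (1/3)x - 1
g(x) = (-7)·L_0 + (-7)·L_1 + (-10)·L_2
  (-7)·L_0(x) = -(14/15)x^2 + (49/15)x - 14/5
  (-7)·L_1(x) = (28/5)x^2 - (28/5)x - 56/5
  (-10)·L_2(x) = -(20/3)x^2 + (10/3)x + 10
Adding term by term: -2x^2 + x - 4

g(x) = -2x^2 + x - 4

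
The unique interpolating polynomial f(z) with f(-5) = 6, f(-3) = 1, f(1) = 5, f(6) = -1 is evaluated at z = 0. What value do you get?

223/66

L_0(0) = (3)·(-1)·(-6)/[(-2)·(-6)·(-11)] = -3/22
L_1(0) = (5)·(-1)·(-6)/[(2)·(-4)·(-9)] = 5/12
L_2(0) = (5)·(3)·(-6)/[(6)·(4)·(-5)] = 3/4
L_3(0) = (5)·(3)·(-1)/[(11)·(9)·(5)] = -1/33
Sum: 6·(-3/22) + 1·(5/12) + 5·(3/4) + (-1)·(-1/33) = 223/66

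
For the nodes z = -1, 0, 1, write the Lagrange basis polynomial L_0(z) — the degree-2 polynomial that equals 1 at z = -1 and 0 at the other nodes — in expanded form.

L_0(z) = z(z - 1) / [(-1)·(-2)]
       = (z^2 - z) / (2)

L_0(z) = (1/2)z^2 - (1/2)z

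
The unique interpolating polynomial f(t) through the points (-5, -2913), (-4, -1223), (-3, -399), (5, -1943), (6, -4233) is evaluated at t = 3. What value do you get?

-201

Evaluate each Lagrange basis at t = 3:
L_0(3) = (7)·(6)·(-2)·(-3)/[(-1)·(-2)·(-10)·(-11)] = 63/55
L_1(3) = (8)·(6)·(-2)·(-3)/[(1)·(-1)·(-9)·(-10)] = -16/5
L_2(3) = (8)·(7)·(-2)·(-3)/[(2)·(1)·(-8)·(-9)] = 7/3
L_3(3) = (8)·(7)·(6)·(-3)/[(10)·(9)·(8)·(-1)] = 7/5
L_4(3) = (8)·(7)·(6)·(-2)/[(11)·(10)·(9)·(1)] = -112/165
Sum: (-2913)·(63/55) + (-1223)·(-16/5) + (-399)·(7/3) + (-1943)·(7/5) + (-4233)·(-112/165) = -201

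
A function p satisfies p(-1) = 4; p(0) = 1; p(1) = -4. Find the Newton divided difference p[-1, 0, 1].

-1

p[-1,0] = (1 - 4) / (0 - (-1)) = -3
p[0,1] = (-4 - 1) / (1 - 0) = -5
p[-1,0,1] = (-5 - (-3)) / (1 - (-1)) = -1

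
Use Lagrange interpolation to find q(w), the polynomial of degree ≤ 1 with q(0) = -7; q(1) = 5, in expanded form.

Build the Lagrange basis polynomials:
L_0(w) = (w - 1) / [-1] = -w + 1
L_1(w) = w / [1] = w
q(w) = (-7)·L_0 + 5·L_1
  (-7)·L_0(w) = 7w - 7
  5·L_1(w) = 5w
Adding term by term: 12w - 7

q(w) = 12w - 7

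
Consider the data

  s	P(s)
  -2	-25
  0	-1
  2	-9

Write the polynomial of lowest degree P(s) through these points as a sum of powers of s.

P(s) = -4s^2 + 4s - 1

L_0(s) = s(s - 2) / [8] = (1/8)s^2 - (1/4)s
L_1(s) = (s + 2)(s - 2) / [-4] = -(1/4)s^2 + 1
L_2(s) = (s + 2)s / [8] = (1/8)s^2 + (1/4)s
P(s) = (-25)·L_0 + (-1)·L_1 + (-9)·L_2
  (-25)·L_0(s) = -(25/8)s^2 + (25/4)s
  (-1)·L_1(s) = (1/4)s^2 - 1
  (-9)·L_2(s) = -(9/8)s^2 - (9/4)s
Adding term by term: -4s^2 + 4s - 1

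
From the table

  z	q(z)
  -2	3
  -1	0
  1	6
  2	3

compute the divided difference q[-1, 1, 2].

q[-1,1] = (6 - 0) / (1 - (-1)) = 3
q[1,2] = (3 - 6) / (2 - 1) = -3
q[-1,1,2] = (-3 - 3) / (2 - (-1)) = -2

-2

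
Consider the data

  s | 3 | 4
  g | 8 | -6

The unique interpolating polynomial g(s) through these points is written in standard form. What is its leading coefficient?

The leading coefficient equals the top divided difference g[3,4].
g[3,4] = (-6 - 8) / (4 - 3) = -14

-14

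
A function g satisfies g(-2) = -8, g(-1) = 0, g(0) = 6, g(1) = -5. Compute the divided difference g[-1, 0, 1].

-17/2

g[-1,0] = (6 - 0) / (0 - (-1)) = 6
g[0,1] = (-5 - 6) / (1 - 0) = -11
g[-1,0,1] = (-11 - 6) / (1 - (-1)) = -17/2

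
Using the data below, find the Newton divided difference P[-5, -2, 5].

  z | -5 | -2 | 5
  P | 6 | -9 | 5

7/10

P[-5,-2] = (-9 - 6) / (-2 - (-5)) = -5
P[-2,5] = (5 - (-9)) / (5 - (-2)) = 2
P[-5,-2,5] = (2 - (-5)) / (5 - (-5)) = 7/10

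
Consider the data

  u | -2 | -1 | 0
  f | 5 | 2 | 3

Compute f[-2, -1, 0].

2

f[-2,-1] = (2 - 5) / (-1 - (-2)) = -3
f[-1,0] = (3 - 2) / (0 - (-1)) = 1
f[-2,-1,0] = (1 - (-3)) / (0 - (-2)) = 2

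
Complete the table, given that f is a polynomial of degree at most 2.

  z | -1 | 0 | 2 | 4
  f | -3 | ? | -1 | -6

The 3 known values determine f uniquely (degree ≤ 2).
Evaluate each Lagrange basis at z = 0:
L_0(0) = (-2)·(-4)/[(-3)·(-5)] = 8/15
L_1(0) = (1)·(-4)/[(3)·(-2)] = 2/3
L_2(0) = (1)·(-2)/[(5)·(2)] = -1/5
Sum: (-3)·(8/15) + (-1)·(2/3) + (-6)·(-1/5) = -16/15

-16/15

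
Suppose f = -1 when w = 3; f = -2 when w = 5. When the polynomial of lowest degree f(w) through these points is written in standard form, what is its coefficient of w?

-1/2

L_0(w) = (w - 5) / [-2] = -(1/2)w + 5/2
L_1(w) = (w - 3) / [2] = (1/2)w - 3/2
f(w) = (-1)·L_0 + (-2)·L_1
Only the coefficient of w is needed; take it from each L_i and combine:
(-1)·(-1/2) + (-2)·(1/2) = -1/2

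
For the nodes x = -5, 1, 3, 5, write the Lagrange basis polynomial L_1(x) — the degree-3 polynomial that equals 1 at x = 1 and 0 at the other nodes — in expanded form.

L_1(x) = (x + 5)(x - 3)(x - 5) / [(6)·(-2)·(-4)]
       = (x^3 - 3x^2 - 25x + 75) / (48)

L_1(x) = (1/48)x^3 - (1/16)x^2 - (25/48)x + 25/16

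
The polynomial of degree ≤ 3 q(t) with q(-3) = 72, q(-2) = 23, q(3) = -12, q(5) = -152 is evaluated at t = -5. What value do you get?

308

Using Newton's divided-difference form:
q[-3,-2] = (23 - 72) / (-2 - (-3)) = -49
q[-2,3] = (-12 - 23) / (3 - (-2)) = -7
q[3,5] = (-152 - (-12)) / (5 - 3) = -70
q[-3,-2,3] = (-7 - (-49)) / (3 - (-3)) = 7
q[-2,3,5] = (-70 - (-7)) / (5 - (-2)) = -9
q[-3,-2,3,5] = (-9 - 7) / (5 - (-3)) = -2
q(-5) = 72 + (-49)·(-2) + 7·(-2)·(-3) + (-2)·(-2)·(-3)·(-8) = 308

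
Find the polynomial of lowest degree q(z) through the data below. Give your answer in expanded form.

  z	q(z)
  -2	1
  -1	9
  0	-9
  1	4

Newton's divided differences:
q[-2,-1] = (9 - 1) / (-1 - (-2)) = 8
q[-1,0] = (-9 - 9) / (0 - (-1)) = -18
q[0,1] = (4 - (-9)) / (1 - 0) = 13
q[-2,-1,0] = (-18 - 8) / (0 - (-2)) = -13
q[-1,0,1] = (13 - (-18)) / (1 - (-1)) = 31/2
q[-2,-1,0,1] = (31/2 - (-13)) / (1 - (-2)) = 19/2
q(z) = 1 + 8·(z + 2) + (-13)·(z + 2)(z + 1) + (19/2)·(z + 2)(z + 1)z
Expanding: q(z) = (19/2)z^3 + (31/2)z^2 - 12z - 9

q(z) = (19/2)z^3 + (31/2)z^2 - 12z - 9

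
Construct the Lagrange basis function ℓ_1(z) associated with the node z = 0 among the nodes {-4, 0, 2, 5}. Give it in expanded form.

ℓ_1(z) = (z + 4)(z - 2)(z - 5) / [(4)·(-2)·(-5)]
       = (z^3 - 3z^2 - 18z + 40) / (40)

ℓ_1(z) = (1/40)z^3 - (3/40)z^2 - (9/20)z + 1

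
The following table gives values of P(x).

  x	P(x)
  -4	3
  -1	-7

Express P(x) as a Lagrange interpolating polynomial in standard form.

P(x) = -(10/3)x - 31/3

L_0(x) = (x + 1) / [-3] = -(1/3)x - 1/3
L_1(x) = (x + 4) / [3] = (1/3)x + 4/3
P(x) = 3·L_0 + (-7)·L_1
  3·L_0(x) = -x - 1
  (-7)·L_1(x) = -(7/3)x - 28/3
Adding term by term: -(10/3)x - 31/3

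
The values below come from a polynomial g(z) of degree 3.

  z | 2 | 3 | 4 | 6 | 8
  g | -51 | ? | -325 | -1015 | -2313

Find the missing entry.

-148

The 4 known values determine g uniquely (degree ≤ 3).
L_0(3) = (-1)·(-3)·(-5)/[(-2)·(-4)·(-6)] = 5/16
L_1(3) = (1)·(-3)·(-5)/[(2)·(-2)·(-4)] = 15/16
L_2(3) = (1)·(-1)·(-5)/[(4)·(2)·(-2)] = -5/16
L_3(3) = (1)·(-1)·(-3)/[(6)·(4)·(2)] = 1/16
Sum: (-51)·(5/16) + (-325)·(15/16) + (-1015)·(-5/16) + (-2313)·(1/16) = -148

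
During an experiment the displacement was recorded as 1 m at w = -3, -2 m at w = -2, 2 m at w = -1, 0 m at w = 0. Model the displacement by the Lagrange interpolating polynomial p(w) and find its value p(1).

-21

Evaluate each Lagrange basis at w = 1:
L_0(1) = (3)·(2)·(1)/[(-1)·(-2)·(-3)] = -1
L_1(1) = (4)·(2)·(1)/[(1)·(-1)·(-2)] = 4
L_2(1) = (4)·(3)·(1)/[(2)·(1)·(-1)] = -6
L_3(1) = (4)·(3)·(2)/[(3)·(2)·(1)] = 4
Sum: 1·(-1) + (-2)·(4) + 2·(-6) + 0 = -21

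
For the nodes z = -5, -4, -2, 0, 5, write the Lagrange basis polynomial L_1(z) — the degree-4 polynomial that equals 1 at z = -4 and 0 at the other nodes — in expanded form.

L_1(z) = (z + 5)(z + 2)z(z - 5) / [(1)·(-2)·(-4)·(-9)]
       = (z^4 + 2z^3 - 25z^2 - 50z) / (-72)

L_1(z) = -(1/72)z^4 - (1/36)z^3 + (25/72)z^2 + (25/36)z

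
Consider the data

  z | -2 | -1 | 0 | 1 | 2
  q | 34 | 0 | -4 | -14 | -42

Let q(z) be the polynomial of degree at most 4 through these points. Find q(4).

-80

Using Newton's divided-difference form:
q[-2,-1] = (0 - 34) / (-1 - (-2)) = -34
q[-1,0] = (-4 - 0) / (0 - (-1)) = -4
q[0,1] = (-14 - (-4)) / (1 - 0) = -10
q[1,2] = (-42 - (-14)) / (2 - 1) = -28
q[-2,-1,0] = (-4 - (-34)) / (0 - (-2)) = 15
q[-1,0,1] = (-10 - (-4)) / (1 - (-1)) = -3
q[0,1,2] = (-28 - (-10)) / (2 - 0) = -9
q[-2,-1,0,1] = (-3 - 15) / (1 - (-2)) = -6
q[-1,0,1,2] = (-9 - (-3)) / (2 - (-1)) = -2
q[-2,-1,0,1,2] = (-2 - (-6)) / (2 - (-2)) = 1
q(4) = 34 + (-34)·(6) + 15·(6)·(5) + (-6)·(6)·(5)·(4) + 1·(6)·(5)·(4)·(3) = -80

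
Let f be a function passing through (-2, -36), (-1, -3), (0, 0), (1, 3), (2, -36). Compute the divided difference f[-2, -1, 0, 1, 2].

f[-2,-1] = (-3 - (-36)) / (-1 - (-2)) = 33
f[-1,0] = (0 - (-3)) / (0 - (-1)) = 3
f[0,1] = (3 - 0) / (1 - 0) = 3
f[1,2] = (-36 - 3) / (2 - 1) = -39
f[-2,-1,0] = (3 - 33) / (0 - (-2)) = -15
f[-1,0,1] = (3 - 3) / (1 - (-1)) = 0
f[0,1,2] = (-39 - 3) / (2 - 0) = -21
f[-2,-1,0,1] = (0 - (-15)) / (1 - (-2)) = 5
f[-1,0,1,2] = (-21 - 0) / (2 - (-1)) = -7
f[-2,-1,0,1,2] = (-7 - 5) / (2 - (-2)) = -3

-3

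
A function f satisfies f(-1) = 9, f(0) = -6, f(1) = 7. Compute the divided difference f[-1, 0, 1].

f[-1,0] = (-6 - 9) / (0 - (-1)) = -15
f[0,1] = (7 - (-6)) / (1 - 0) = 13
f[-1,0,1] = (13 - (-15)) / (1 - (-1)) = 14

14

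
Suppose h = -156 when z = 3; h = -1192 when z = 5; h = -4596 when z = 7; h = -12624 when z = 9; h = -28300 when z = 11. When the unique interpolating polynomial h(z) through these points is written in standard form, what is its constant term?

Build the Lagrange basis polynomials:
L_0(z) = (z - 5)(z - 7)(z - 9)(z - 11) / [384] = (1/384)z^4 - (1/12)z^3 + (187/192)z^2 - (59/12)z + 1155/128
L_1(z) = (z - 3)(z - 7)(z - 9)(z - 11) / [-96] = -(1/96)z^4 + (5/16)z^3 - (10/3)z^2 + (235/16)z - 693/32
L_2(z) = (z - 3)(z - 5)(z - 9)(z - 11) / [64] = (1/64)z^4 - (7/16)z^3 + (137/32)z^2 - (273/16)z + 1485/64
L_3(z) = (z - 3)(z - 5)(z - 7)(z - 11) / [-96] = -(1/96)z^4 + (13/48)z^3 - (59/24)z^2 + (443/48)z - 385/32
L_4(z) = (z - 3)(z - 5)(z - 7)(z - 9) / [384] = (1/384)z^4 - (1/16)z^3 + (103/192)z^2 - (31/16)z + 315/128
h(z) = (-156)·L_0 + (-1192)·L_1 + (-4596)·L_2 + (-12624)·L_3 + (-28300)·L_4
Only the constant term is needed; take it from each L_i and combine:
(-156)·(1155/128) + (-1192)·(-693/32) + (-4596)·(1485/64) + (-12624)·(-385/32) + (-28300)·(315/128) = 3

3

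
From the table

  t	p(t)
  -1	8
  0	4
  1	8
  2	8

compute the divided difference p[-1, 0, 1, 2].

p[-1,0] = (4 - 8) / (0 - (-1)) = -4
p[0,1] = (8 - 4) / (1 - 0) = 4
p[1,2] = (8 - 8) / (2 - 1) = 0
p[-1,0,1] = (4 - (-4)) / (1 - (-1)) = 4
p[0,1,2] = (0 - 4) / (2 - 0) = -2
p[-1,0,1,2] = (-2 - 4) / (2 - (-1)) = -2

-2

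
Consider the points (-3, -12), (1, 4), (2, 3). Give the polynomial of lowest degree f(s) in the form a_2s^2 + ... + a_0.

Newton's divided differences:
f[-3,1] = (4 - (-12)) / (1 - (-3)) = 4
f[1,2] = (3 - 4) / (2 - 1) = -1
f[-3,1,2] = (-1 - 4) / (2 - (-3)) = -1
f(s) = -12 + 4·(s + 3) + (-1)·(s + 3)(s - 1)
Expanding: f(s) = -s^2 + 2s + 3

f(s) = -s^2 + 2s + 3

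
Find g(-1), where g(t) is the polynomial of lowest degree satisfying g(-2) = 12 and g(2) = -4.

8

L_0(-1) = (-3)/[(-4)] = 3/4
L_1(-1) = (1)/[(4)] = 1/4
Sum: 12·(3/4) + (-4)·(1/4) = 8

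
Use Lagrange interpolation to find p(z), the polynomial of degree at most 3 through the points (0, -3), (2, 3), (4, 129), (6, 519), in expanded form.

p(z) = 3z^3 - 3z^2 - 3z - 3

L_0(z) = (z - 2)(z - 4)(z - 6) / [-48] = -(1/48)z^3 + (1/4)z^2 - (11/12)z + 1
L_1(z) = z(z - 4)(z - 6) / [16] = (1/16)z^3 - (5/8)z^2 + (3/2)z
L_2(z) = z(z - 2)(z - 6) / [-16] = -(1/16)z^3 + (1/2)z^2 - (3/4)z
L_3(z) = z(z - 2)(z - 4) / [48] = (1/48)z^3 - (1/8)z^2 + (1/6)z
p(z) = (-3)·L_0 + 3·L_1 + 129·L_2 + 519·L_3
  (-3)·L_0(z) = (1/16)z^3 - (3/4)z^2 + (11/4)z - 3
  3·L_1(z) = (3/16)z^3 - (15/8)z^2 + (9/2)z
  129·L_2(z) = -(129/16)z^3 + (129/2)z^2 - (387/4)z
  519·L_3(z) = (173/16)z^3 - (519/8)z^2 + (173/2)z
Adding term by term: 3z^3 - 3z^2 - 3z - 3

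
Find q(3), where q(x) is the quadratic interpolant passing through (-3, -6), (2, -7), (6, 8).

Using Newton's divided-difference form:
q[-3,2] = (-7 - (-6)) / (2 - (-3)) = -1/5
q[2,6] = (8 - (-7)) / (6 - 2) = 15/4
q[-3,2,6] = (15/4 - (-1/5)) / (6 - (-3)) = 79/180
q(3) = -6 + (-1/5)·(6) + (79/180)·(6)·(1) = -137/30

-137/30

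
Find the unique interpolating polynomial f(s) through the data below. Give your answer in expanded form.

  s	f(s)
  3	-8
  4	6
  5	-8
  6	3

f(s) = (53/6)s^3 - 120s^2 + (3163/6)s - 748

Newton's divided differences:
f[3,4] = (6 - (-8)) / (4 - 3) = 14
f[4,5] = (-8 - 6) / (5 - 4) = -14
f[5,6] = (3 - (-8)) / (6 - 5) = 11
f[3,4,5] = (-14 - 14) / (5 - 3) = -14
f[4,5,6] = (11 - (-14)) / (6 - 4) = 25/2
f[3,4,5,6] = (25/2 - (-14)) / (6 - 3) = 53/6
f(s) = -8 + 14·(s - 3) + (-14)·(s - 3)(s - 4) + (53/6)·(s - 3)(s - 4)(s - 5)
Expanding: f(s) = (53/6)s^3 - 120s^2 + (3163/6)s - 748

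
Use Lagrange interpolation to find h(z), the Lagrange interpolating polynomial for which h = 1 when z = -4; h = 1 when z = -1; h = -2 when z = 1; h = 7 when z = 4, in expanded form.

h(z) = (3/20)z^3 + (3/10)z^2 - (33/20)z - 4/5

Build the Lagrange basis polynomials:
L_0(z) = (z + 1)(z - 1)(z - 4) / [-120] = -(1/120)z^3 + (1/30)z^2 + (1/120)z - 1/30
L_1(z) = (z + 4)(z - 1)(z - 4) / [30] = (1/30)z^3 - (1/30)z^2 - (8/15)z + 8/15
L_2(z) = (z + 4)(z + 1)(z - 4) / [-30] = -(1/30)z^3 - (1/30)z^2 + (8/15)z + 8/15
L_3(z) = (z + 4)(z + 1)(z - 1) / [120] = (1/120)z^3 + (1/30)z^2 - (1/120)z - 1/30
h(z) = 1·L_0 + 1·L_1 + (-2)·L_2 + 7·L_3
  1·L_0(z) = -(1/120)z^3 + (1/30)z^2 + (1/120)z - 1/30
  1·L_1(z) = (1/30)z^3 - (1/30)z^2 - (8/15)z + 8/15
  (-2)·L_2(z) = (1/15)z^3 + (1/15)z^2 - (16/15)z - 16/15
  7·L_3(z) = (7/120)z^3 + (7/30)z^2 - (7/120)z - 7/30
Adding term by term: (3/20)z^3 + (3/10)z^2 - (33/20)z - 4/5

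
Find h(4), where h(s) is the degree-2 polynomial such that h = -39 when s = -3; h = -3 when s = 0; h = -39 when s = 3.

Using Newton's divided-difference form:
h[-3,0] = (-3 - (-39)) / (0 - (-3)) = 12
h[0,3] = (-39 - (-3)) / (3 - 0) = -12
h[-3,0,3] = (-12 - 12) / (3 - (-3)) = -4
h(4) = -39 + 12·(7) + (-4)·(7)·(4) = -67

-67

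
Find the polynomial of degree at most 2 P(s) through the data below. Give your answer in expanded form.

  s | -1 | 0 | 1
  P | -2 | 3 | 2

P(s) = -3s^2 + 2s + 3

Build the Lagrange basis polynomials:
L_0(s) = s(s - 1) / [2] = (1/2)s^2 - (1/2)s
L_1(s) = (s + 1)(s - 1) / [-1] = -s^2 + 1
L_2(s) = (s + 1)s / [2] = (1/2)s^2 + (1/2)s
P(s) = (-2)·L_0 + 3·L_1 + 2·L_2
  (-2)·L_0(s) = -s^2 + s
  3·L_1(s) = -3s^2 + 3
  2·L_2(s) = s^2 + s
Adding term by term: -3s^2 + 2s + 3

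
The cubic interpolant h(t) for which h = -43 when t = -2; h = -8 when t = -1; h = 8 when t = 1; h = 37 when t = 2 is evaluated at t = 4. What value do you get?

257

Using Newton's divided-difference form:
h[-2,-1] = (-8 - (-43)) / (-1 - (-2)) = 35
h[-1,1] = (8 - (-8)) / (1 - (-1)) = 8
h[1,2] = (37 - 8) / (2 - 1) = 29
h[-2,-1,1] = (8 - 35) / (1 - (-2)) = -9
h[-1,1,2] = (29 - 8) / (2 - (-1)) = 7
h[-2,-1,1,2] = (7 - (-9)) / (2 - (-2)) = 4
h(4) = -43 + 35·(6) + (-9)·(6)·(5) + 4·(6)·(5)·(3) = 257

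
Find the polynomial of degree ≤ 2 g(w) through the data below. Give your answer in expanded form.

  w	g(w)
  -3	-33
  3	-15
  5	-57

Build the Lagrange basis polynomials:
L_0(w) = (w - 3)(w - 5) / [48] = (1/48)w^2 - (1/6)w + 5/16
L_1(w) = (w + 3)(w - 5) / [-12] = -(1/12)w^2 + (1/6)w + 5/4
L_2(w) = (w + 3)(w - 3) / [16] = (1/16)w^2 - 9/16
g(w) = (-33)·L_0 + (-15)·L_1 + (-57)·L_2
  (-33)·L_0(w) = -(11/16)w^2 + (11/2)w - 165/16
  (-15)·L_1(w) = (5/4)w^2 - (5/2)w - 75/4
  (-57)·L_2(w) = -(57/16)w^2 + 513/16
Adding term by term: -3w^2 + 3w + 3

g(w) = -3w^2 + 3w + 3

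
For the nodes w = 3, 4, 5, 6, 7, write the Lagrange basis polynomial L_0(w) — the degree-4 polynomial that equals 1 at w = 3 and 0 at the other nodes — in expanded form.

L_0(w) = (w - 4)(w - 5)(w - 6)(w - 7) / [(-1)·(-2)·(-3)·(-4)]
       = (w^4 - 22w^3 + 179w^2 - 638w + 840) / (24)

L_0(w) = (1/24)w^4 - (11/12)w^3 + (179/24)w^2 - (319/12)w + 35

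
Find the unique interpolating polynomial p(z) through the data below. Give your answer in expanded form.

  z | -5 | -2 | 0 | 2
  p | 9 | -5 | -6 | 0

p(z) = (1/168)z^3 + (7/8)z^2 + (103/84)z - 6

L_0(z) = (z + 2)z(z - 2) / [-105] = -(1/105)z^3 + (4/105)z
L_1(z) = (z + 5)z(z - 2) / [24] = (1/24)z^3 + (1/8)z^2 - (5/12)z
L_2(z) = (z + 5)(z + 2)(z - 2) / [-20] = -(1/20)z^3 - (1/4)z^2 + (1/5)z + 1
L_3(z) = (z + 5)(z + 2)z / [56] = (1/56)z^3 + (1/8)z^2 + (5/28)z
p(z) = 9·L_0 + (-5)·L_1 + (-6)·L_2 + 0·L_3
  9·L_0(z) = -(3/35)z^3 + (12/35)z
  (-5)·L_1(z) = -(5/24)z^3 - (5/8)z^2 + (25/12)z
  (-6)·L_2(z) = (3/10)z^3 + (3/2)z^2 - (6/5)z - 6
  0·L_3(z) = 0
Adding term by term: (1/168)z^3 + (7/8)z^2 + (103/84)z - 6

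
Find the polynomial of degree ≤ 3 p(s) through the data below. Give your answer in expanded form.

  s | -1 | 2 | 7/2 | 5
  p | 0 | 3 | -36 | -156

L_0(s) = (s - 2)(s - 7/2)(s - 5) / [-81] = -(1/81)s^3 + (7/54)s^2 - (23/54)s + 35/81
L_1(s) = (s + 1)(s - 7/2)(s - 5) / [27/2] = (2/27)s^3 - (5/9)s^2 + (2/3)s + 35/27
L_2(s) = (s + 1)(s - 2)(s - 5) / [-81/8] = -(8/81)s^3 + (16/27)s^2 - (8/27)s - 80/81
L_3(s) = (s + 1)(s - 2)(s - 7/2) / [27] = (1/27)s^3 - (1/6)s^2 + (1/18)s + 7/27
p(s) = 0·L_0 + 3·L_1 + (-36)·L_2 + (-156)·L_3
  0·L_0(s) = 0
  3·L_1(s) = (2/9)s^3 - (5/3)s^2 + 2s + 35/9
  (-36)·L_2(s) = (32/9)s^3 - (64/3)s^2 + (32/3)s + 320/9
  (-156)·L_3(s) = -(52/9)s^3 + 26s^2 - (26/3)s - 364/9
Adding term by term: -2s^3 + 3s^2 + 4s - 1

p(s) = -2s^3 + 3s^2 + 4s - 1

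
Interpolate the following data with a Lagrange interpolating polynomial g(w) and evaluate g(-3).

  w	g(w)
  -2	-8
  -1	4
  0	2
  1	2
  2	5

L_0(-3) = (-2)·(-3)·(-4)·(-5)/[(-1)·(-2)·(-3)·(-4)] = 5
L_1(-3) = (-1)·(-3)·(-4)·(-5)/[(1)·(-1)·(-2)·(-3)] = -10
L_2(-3) = (-1)·(-2)·(-4)·(-5)/[(2)·(1)·(-1)·(-2)] = 10
L_3(-3) = (-1)·(-2)·(-3)·(-5)/[(3)·(2)·(1)·(-1)] = -5
L_4(-3) = (-1)·(-2)·(-3)·(-4)/[(4)·(3)·(2)·(1)] = 1
Sum: (-8)·(5) + 4·(-10) + 2·(10) + 2·(-5) + 5·(1) = -65

-65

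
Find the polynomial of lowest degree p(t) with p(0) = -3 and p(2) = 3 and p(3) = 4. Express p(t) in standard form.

p(t) = -(2/3)t^2 + (13/3)t - 3

Newton's divided differences:
p[0,2] = (3 - (-3)) / (2 - 0) = 3
p[2,3] = (4 - 3) / (3 - 2) = 1
p[0,2,3] = (1 - 3) / (3 - 0) = -2/3
p(t) = -3 + 3·t + (-2/3)·t(t - 2)
Expanding: p(t) = -(2/3)t^2 + (13/3)t - 3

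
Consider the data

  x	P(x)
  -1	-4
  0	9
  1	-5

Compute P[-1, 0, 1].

-27/2

P[-1,0] = (9 - (-4)) / (0 - (-1)) = 13
P[0,1] = (-5 - 9) / (1 - 0) = -14
P[-1,0,1] = (-14 - 13) / (1 - (-1)) = -27/2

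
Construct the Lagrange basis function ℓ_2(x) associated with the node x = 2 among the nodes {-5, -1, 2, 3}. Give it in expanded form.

ℓ_2(x) = -(1/21)x^3 - (1/7)x^2 + (13/21)x + 5/7

ℓ_2(x) = (x + 5)(x + 1)(x - 3) / [(7)·(3)·(-1)]
       = (x^3 + 3x^2 - 13x - 15) / (-21)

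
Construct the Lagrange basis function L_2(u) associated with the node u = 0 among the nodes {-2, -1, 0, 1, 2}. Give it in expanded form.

L_2(u) = (1/4)u^4 - (5/4)u^2 + 1

L_2(u) = (u + 2)(u + 1)(u - 1)(u - 2) / [(2)·(1)·(-1)·(-2)]
       = (u^4 - 5u^2 + 4) / (4)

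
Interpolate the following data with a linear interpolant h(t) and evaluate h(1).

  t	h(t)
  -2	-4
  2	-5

-19/4

Evaluate each Lagrange basis at t = 1:
L_0(1) = (-1)/[(-4)] = 1/4
L_1(1) = (3)/[(4)] = 3/4
Sum: (-4)·(1/4) + (-5)·(3/4) = -19/4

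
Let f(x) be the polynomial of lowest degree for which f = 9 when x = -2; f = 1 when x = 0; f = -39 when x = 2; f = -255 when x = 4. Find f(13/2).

Evaluate each Lagrange basis at x = 13/2:
L_0(13/2) = (13/2)·(9/2)·(5/2)/[(-2)·(-4)·(-6)] = -195/128
L_1(13/2) = (17/2)·(9/2)·(5/2)/[(2)·(-2)·(-4)] = 765/128
L_2(13/2) = (17/2)·(13/2)·(5/2)/[(4)·(2)·(-2)] = -1105/128
L_3(13/2) = (17/2)·(13/2)·(9/2)/[(6)·(4)·(2)] = 663/128
Sum: 9·(-195/128) + 1·(765/128) + (-39)·(-1105/128) + (-255)·(663/128) = -7935/8

-7935/8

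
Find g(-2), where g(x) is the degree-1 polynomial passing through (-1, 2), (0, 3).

1

L_0(-2) = (-2)/[(-1)] = 2
L_1(-2) = (-1)/[(1)] = -1
Sum: 2·(2) + 3·(-1) = 1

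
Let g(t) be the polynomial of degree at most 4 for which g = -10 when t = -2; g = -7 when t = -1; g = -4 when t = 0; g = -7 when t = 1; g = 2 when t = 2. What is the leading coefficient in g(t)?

The leading coefficient equals the top divided difference g[-2,-1,0,1,2].
g[-2,-1] = (-7 - (-10)) / (-1 - (-2)) = 3
g[-1,0] = (-4 - (-7)) / (0 - (-1)) = 3
g[0,1] = (-7 - (-4)) / (1 - 0) = -3
g[1,2] = (2 - (-7)) / (2 - 1) = 9
g[-2,-1,0] = (3 - 3) / (0 - (-2)) = 0
g[-1,0,1] = (-3 - 3) / (1 - (-1)) = -3
g[0,1,2] = (9 - (-3)) / (2 - 0) = 6
g[-2,-1,0,1] = (-3 - 0) / (1 - (-2)) = -1
g[-1,0,1,2] = (6 - (-3)) / (2 - (-1)) = 3
g[-2,-1,0,1,2] = (3 - (-1)) / (2 - (-2)) = 1

1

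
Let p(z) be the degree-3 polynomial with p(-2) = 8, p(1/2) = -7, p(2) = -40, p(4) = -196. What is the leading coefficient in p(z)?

Build the Lagrange basis polynomials:
L_0(z) = (z - 1/2)(z - 2)(z - 4) / [-60] = -(1/60)z^3 + (13/120)z^2 - (11/60)z + 1/15
L_1(z) = (z + 2)(z - 2)(z - 4) / [105/8] = (8/105)z^3 - (32/105)z^2 - (32/105)z + 128/105
L_2(z) = (z + 2)(z - 1/2)(z - 4) / [-12] = -(1/12)z^3 + (5/24)z^2 + (7/12)z - 1/3
L_3(z) = (z + 2)(z - 1/2)(z - 2) / [42] = (1/42)z^3 - (1/84)z^2 - (2/21)z + 1/21
p(z) = 8·L_0 + (-7)·L_1 + (-40)·L_2 + (-196)·L_3
Only the coefficient of z^3 is needed; take it from each L_i and combine:
8·(-1/60) + (-7)·(8/105) + (-40)·(-1/12) + (-196)·(1/42) = -2

-2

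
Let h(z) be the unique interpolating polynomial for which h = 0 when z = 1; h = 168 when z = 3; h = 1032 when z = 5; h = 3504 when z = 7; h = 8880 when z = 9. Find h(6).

1995

Evaluate each Lagrange basis at z = 6:
L_0(6) = (3)·(1)·(-1)·(-3)/[(-2)·(-4)·(-6)·(-8)] = 3/128
L_1(6) = (5)·(1)·(-1)·(-3)/[(2)·(-2)·(-4)·(-6)] = -5/32
L_2(6) = (5)·(3)·(-1)·(-3)/[(4)·(2)·(-2)·(-4)] = 45/64
L_3(6) = (5)·(3)·(1)·(-3)/[(6)·(4)·(2)·(-2)] = 15/32
L_4(6) = (5)·(3)·(1)·(-1)/[(8)·(6)·(4)·(2)] = -5/128
Sum: 0 + 168·(-5/32) + 1032·(45/64) + 3504·(15/32) + 8880·(-5/128) = 1995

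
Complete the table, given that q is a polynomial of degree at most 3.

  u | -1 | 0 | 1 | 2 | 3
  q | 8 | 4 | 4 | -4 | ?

The 4 known values determine q uniquely (degree ≤ 3).
Evaluate each Lagrange basis at u = 3:
L_0(3) = (3)·(2)·(1)/[(-1)·(-2)·(-3)] = -1
L_1(3) = (4)·(2)·(1)/[(1)·(-1)·(-2)] = 4
L_2(3) = (4)·(3)·(1)/[(2)·(1)·(-1)] = -6
L_3(3) = (4)·(3)·(2)/[(3)·(2)·(1)] = 4
Sum: 8·(-1) + 4·(4) + 4·(-6) + (-4)·(4) = -32

-32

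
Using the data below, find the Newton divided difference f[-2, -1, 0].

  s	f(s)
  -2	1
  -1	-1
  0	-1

f[-2,-1] = (-1 - 1) / (-1 - (-2)) = -2
f[-1,0] = (-1 - (-1)) / (0 - (-1)) = 0
f[-2,-1,0] = (0 - (-2)) / (0 - (-2)) = 1

1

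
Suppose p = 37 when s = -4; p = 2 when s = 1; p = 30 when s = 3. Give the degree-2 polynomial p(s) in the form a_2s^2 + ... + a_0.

Build the Lagrange basis polynomials:
L_0(s) = (s - 1)(s - 3) / [35] = (1/35)s^2 - (4/35)s + 3/35
L_1(s) = (s + 4)(s - 3) / [-10] = -(1/10)s^2 - (1/10)s + 6/5
L_2(s) = (s + 4)(s - 1) / [14] = (1/14)s^2 + (3/14)s - 2/7
p(s) = 37·L_0 + 2·L_1 + 30·L_2
  37·L_0(s) = (37/35)s^2 - (148/35)s + 111/35
  2·L_1(s) = -(1/5)s^2 - (1/5)s + 12/5
  30·L_2(s) = (15/7)s^2 + (45/7)s - 60/7
Adding term by term: 3s^2 + 2s - 3

p(s) = 3s^2 + 2s - 3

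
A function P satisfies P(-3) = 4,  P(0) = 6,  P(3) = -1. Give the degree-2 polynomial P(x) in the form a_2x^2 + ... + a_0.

P(x) = -(1/2)x^2 - (5/6)x + 6

L_0(x) = x(x - 3) / [18] = (1/18)x^2 - (1/6)x
L_1(x) = (x + 3)(x - 3) / [-9] = -(1/9)x^2 + 1
L_2(x) = (x + 3)x / [18] = (1/18)x^2 + (1/6)x
P(x) = 4·L_0 + 6·L_1 + (-1)·L_2
  4·L_0(x) = (2/9)x^2 - (2/3)x
  6·L_1(x) = -(2/3)x^2 + 6
  (-1)·L_2(x) = -(1/18)x^2 - (1/6)x
Adding term by term: -(1/2)x^2 - (5/6)x + 6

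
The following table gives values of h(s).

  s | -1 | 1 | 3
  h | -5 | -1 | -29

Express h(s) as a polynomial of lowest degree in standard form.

Newton's divided differences:
h[-1,1] = (-1 - (-5)) / (1 - (-1)) = 2
h[1,3] = (-29 - (-1)) / (3 - 1) = -14
h[-1,1,3] = (-14 - 2) / (3 - (-1)) = -4
h(s) = -5 + 2·(s + 1) + (-4)·(s + 1)(s - 1)
Expanding: h(s) = -4s^2 + 2s + 1

h(s) = -4s^2 + 2s + 1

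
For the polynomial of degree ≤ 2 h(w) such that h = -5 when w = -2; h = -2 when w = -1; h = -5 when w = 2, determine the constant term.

-1

Build the Lagrange basis polynomials:
L_0(w) = (w + 1)(w - 2) / [4] = (1/4)w^2 - (1/4)w - 1/2
L_1(w) = (w + 2)(w - 2) / [-3] = -(1/3)w^2 + 4/3
L_2(w) = (w + 2)(w + 1) / [12] = (1/12)w^2 + (1/4)w + 1/6
h(w) = (-5)·L_0 + (-2)·L_1 + (-5)·L_2
Only the constant term is needed; take it from each L_i and combine:
(-5)·(-1/2) + (-2)·(4/3) + (-5)·(1/6) = -1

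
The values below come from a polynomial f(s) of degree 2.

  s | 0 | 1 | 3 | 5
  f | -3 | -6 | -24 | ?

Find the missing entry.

The 3 known values determine f uniquely (degree ≤ 2).
Evaluate each Lagrange basis at s = 5:
L_0(5) = (4)·(2)/[(-1)·(-3)] = 8/3
L_1(5) = (5)·(2)/[(1)·(-2)] = -5
L_2(5) = (5)·(4)/[(3)·(2)] = 10/3
Sum: (-3)·(8/3) + (-6)·(-5) + (-24)·(10/3) = -58

-58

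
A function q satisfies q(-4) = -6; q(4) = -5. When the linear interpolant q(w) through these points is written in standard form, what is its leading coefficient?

1/8

Build the Lagrange basis polynomials:
L_0(w) = (w - 4) / [-8] = -(1/8)w + 1/2
L_1(w) = (w + 4) / [8] = (1/8)w + 1/2
q(w) = (-6)·L_0 + (-5)·L_1
Only the coefficient of w is needed; take it from each L_i and combine:
(-6)·(-1/8) + (-5)·(1/8) = 1/8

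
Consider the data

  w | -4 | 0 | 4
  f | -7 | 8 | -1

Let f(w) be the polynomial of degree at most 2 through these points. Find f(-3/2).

83/16

Evaluate each Lagrange basis at w = -3/2:
L_0(-3/2) = (-3/2)·(-11/2)/[(-4)·(-8)] = 33/128
L_1(-3/2) = (5/2)·(-11/2)/[(4)·(-4)] = 55/64
L_2(-3/2) = (5/2)·(-3/2)/[(8)·(4)] = -15/128
Sum: (-7)·(33/128) + 8·(55/64) + (-1)·(-15/128) = 83/16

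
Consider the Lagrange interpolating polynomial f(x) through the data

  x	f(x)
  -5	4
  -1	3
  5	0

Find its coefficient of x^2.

-1/40

The leading coefficient equals the top divided difference f[-5,-1,5].
f[-5,-1] = (3 - 4) / (-1 - (-5)) = -1/4
f[-1,5] = (0 - 3) / (5 - (-1)) = -1/2
f[-5,-1,5] = (-1/2 - (-1/4)) / (5 - (-5)) = -1/40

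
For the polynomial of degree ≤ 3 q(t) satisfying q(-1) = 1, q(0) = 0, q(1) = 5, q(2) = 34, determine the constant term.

L_0(t) = t(t - 1)(t - 2) / [-6] = -(1/6)t^3 + (1/2)t^2 - (1/3)t
L_1(t) = (t + 1)(t - 1)(t - 2) / [2] = (1/2)t^3 - t^2 - (1/2)t + 1
L_2(t) = (t + 1)t(t - 2) / [-2] = -(1/2)t^3 + (1/2)t^2 + t
L_3(t) = (t + 1)t(t - 1) / [6] = (1/6)t^3 - (1/6)t
q(t) = 1·L_0 + 0·L_1 + 5·L_2 + 34·L_3
Only the constant term is needed; take it from each L_i and combine:
1·(0) + 0·(1) + 5·(0) + 34·(0) = 0

0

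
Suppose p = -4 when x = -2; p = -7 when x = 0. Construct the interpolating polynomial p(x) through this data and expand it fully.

p(x) = -(3/2)x - 7

L_0(x) = x / [-2] = -(1/2)x
L_1(x) = (x + 2) / [2] = (1/2)x + 1
p(x) = (-4)·L_0 + (-7)·L_1
  (-4)·L_0(x) = 2x
  (-7)·L_1(x) = -(7/2)x - 7
Adding term by term: -(3/2)x - 7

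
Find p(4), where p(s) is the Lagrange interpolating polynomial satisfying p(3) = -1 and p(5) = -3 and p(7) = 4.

-25/8

Evaluate each Lagrange basis at s = 4:
L_0(4) = (-1)·(-3)/[(-2)·(-4)] = 3/8
L_1(4) = (1)·(-3)/[(2)·(-2)] = 3/4
L_2(4) = (1)·(-1)/[(4)·(2)] = -1/8
Sum: (-1)·(3/8) + (-3)·(3/4) + 4·(-1/8) = -25/8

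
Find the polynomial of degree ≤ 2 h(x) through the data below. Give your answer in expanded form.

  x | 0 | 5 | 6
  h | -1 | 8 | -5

Newton's divided differences:
h[0,5] = (8 - (-1)) / (5 - 0) = 9/5
h[5,6] = (-5 - 8) / (6 - 5) = -13
h[0,5,6] = (-13 - 9/5) / (6 - 0) = -37/15
h(x) = -1 + (9/5)·x + (-37/15)·x(x - 5)
Expanding: h(x) = -(37/15)x^2 + (212/15)x - 1

h(x) = -(37/15)x^2 + (212/15)x - 1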